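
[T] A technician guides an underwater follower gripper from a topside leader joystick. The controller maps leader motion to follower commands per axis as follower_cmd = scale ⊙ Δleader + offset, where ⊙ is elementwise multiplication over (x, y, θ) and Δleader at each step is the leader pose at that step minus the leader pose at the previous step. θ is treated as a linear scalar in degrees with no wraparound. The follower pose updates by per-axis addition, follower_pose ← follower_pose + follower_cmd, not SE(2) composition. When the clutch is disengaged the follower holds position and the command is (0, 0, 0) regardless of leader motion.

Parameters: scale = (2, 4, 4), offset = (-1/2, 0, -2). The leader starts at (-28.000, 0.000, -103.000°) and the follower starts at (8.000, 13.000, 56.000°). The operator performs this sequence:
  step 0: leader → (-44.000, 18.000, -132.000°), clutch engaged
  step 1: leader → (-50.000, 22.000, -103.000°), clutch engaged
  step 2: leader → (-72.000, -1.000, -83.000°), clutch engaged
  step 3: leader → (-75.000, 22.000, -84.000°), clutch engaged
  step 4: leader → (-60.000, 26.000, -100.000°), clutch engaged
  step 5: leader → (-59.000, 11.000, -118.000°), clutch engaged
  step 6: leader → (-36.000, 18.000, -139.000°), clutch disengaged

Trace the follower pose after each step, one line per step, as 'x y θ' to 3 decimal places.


step 0: Δleader=(-16.000, 18.000, -29.000°), engaged; cmd=(-32.500, 72.000, -118.000°) → follower=(-24.500, 85.000, -62.000°)
step 1: Δleader=(-6.000, 4.000, 29.000°), engaged; cmd=(-12.500, 16.000, 114.000°) → follower=(-37.000, 101.000, 52.000°)
step 2: Δleader=(-22.000, -23.000, 20.000°), engaged; cmd=(-44.500, -92.000, 78.000°) → follower=(-81.500, 9.000, 130.000°)
step 3: Δleader=(-3.000, 23.000, -1.000°), engaged; cmd=(-6.500, 92.000, -6.000°) → follower=(-88.000, 101.000, 124.000°)
step 4: Δleader=(15.000, 4.000, -16.000°), engaged; cmd=(29.500, 16.000, -66.000°) → follower=(-58.500, 117.000, 58.000°)
step 5: Δleader=(1.000, -15.000, -18.000°), engaged; cmd=(1.500, -60.000, -74.000°) → follower=(-57.000, 57.000, -16.000°)
step 6: Δleader=(23.000, 7.000, -21.000°), disengaged; cmd=(0,0,0) → follower holds at (-57.000, 57.000, -16.000°)

-24.500 85.000 -62.000
-37.000 101.000 52.000
-81.500 9.000 130.000
-88.000 101.000 124.000
-58.500 117.000 58.000
-57.000 57.000 -16.000
-57.000 57.000 -16.000


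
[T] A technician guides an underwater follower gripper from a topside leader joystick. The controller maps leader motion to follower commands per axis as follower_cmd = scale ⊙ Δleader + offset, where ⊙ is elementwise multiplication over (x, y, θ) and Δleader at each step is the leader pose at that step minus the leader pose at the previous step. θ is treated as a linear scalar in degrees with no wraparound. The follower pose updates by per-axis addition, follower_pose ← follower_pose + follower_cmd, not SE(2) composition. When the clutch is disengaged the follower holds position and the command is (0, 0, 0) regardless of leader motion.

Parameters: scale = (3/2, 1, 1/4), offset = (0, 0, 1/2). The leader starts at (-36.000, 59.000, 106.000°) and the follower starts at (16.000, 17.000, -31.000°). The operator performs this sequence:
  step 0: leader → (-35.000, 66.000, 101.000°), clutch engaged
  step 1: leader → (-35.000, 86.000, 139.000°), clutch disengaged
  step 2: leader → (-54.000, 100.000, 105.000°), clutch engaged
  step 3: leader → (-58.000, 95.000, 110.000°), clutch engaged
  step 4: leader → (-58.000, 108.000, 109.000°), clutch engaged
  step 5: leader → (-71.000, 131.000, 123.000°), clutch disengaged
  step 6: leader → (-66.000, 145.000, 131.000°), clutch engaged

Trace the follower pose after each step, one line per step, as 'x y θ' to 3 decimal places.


step 0: Δleader=(1.000, 7.000, -5.000°), engaged; cmd=(1.500, 7.000, -0.750°) → follower=(17.500, 24.000, -31.750°)
step 1: Δleader=(0.000, 20.000, 38.000°), disengaged; cmd=(0,0,0) → follower holds at (17.500, 24.000, -31.750°)
step 2: Δleader=(-19.000, 14.000, -34.000°), engaged; cmd=(-28.500, 14.000, -8.000°) → follower=(-11.000, 38.000, -39.750°)
step 3: Δleader=(-4.000, -5.000, 5.000°), engaged; cmd=(-6.000, -5.000, 1.750°) → follower=(-17.000, 33.000, -38.000°)
step 4: Δleader=(0.000, 13.000, -1.000°), engaged; cmd=(0.000, 13.000, 0.250°) → follower=(-17.000, 46.000, -37.750°)
step 5: Δleader=(-13.000, 23.000, 14.000°), disengaged; cmd=(0,0,0) → follower holds at (-17.000, 46.000, -37.750°)
step 6: Δleader=(5.000, 14.000, 8.000°), engaged; cmd=(7.500, 14.000, 2.500°) → follower=(-9.500, 60.000, -35.250°)

17.500 24.000 -31.750
17.500 24.000 -31.750
-11.000 38.000 -39.750
-17.000 33.000 -38.000
-17.000 46.000 -37.750
-17.000 46.000 -37.750
-9.500 60.000 -35.250


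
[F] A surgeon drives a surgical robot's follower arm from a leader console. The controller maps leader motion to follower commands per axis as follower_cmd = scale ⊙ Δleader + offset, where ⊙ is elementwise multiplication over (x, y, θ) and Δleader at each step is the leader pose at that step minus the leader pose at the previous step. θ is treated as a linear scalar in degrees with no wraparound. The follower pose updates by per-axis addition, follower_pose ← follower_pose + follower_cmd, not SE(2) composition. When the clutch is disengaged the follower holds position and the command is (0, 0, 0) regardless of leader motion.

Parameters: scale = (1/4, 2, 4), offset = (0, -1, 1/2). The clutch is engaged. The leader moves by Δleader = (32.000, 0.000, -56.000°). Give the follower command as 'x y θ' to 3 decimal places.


8.000 -1.000 -223.500

axis x: 1/4·32.000 + 0 = 8.000
axis y: 2·0.000 + -1 = -1.000
axis θ: 4·-56.000 + 1/2 = -223.500


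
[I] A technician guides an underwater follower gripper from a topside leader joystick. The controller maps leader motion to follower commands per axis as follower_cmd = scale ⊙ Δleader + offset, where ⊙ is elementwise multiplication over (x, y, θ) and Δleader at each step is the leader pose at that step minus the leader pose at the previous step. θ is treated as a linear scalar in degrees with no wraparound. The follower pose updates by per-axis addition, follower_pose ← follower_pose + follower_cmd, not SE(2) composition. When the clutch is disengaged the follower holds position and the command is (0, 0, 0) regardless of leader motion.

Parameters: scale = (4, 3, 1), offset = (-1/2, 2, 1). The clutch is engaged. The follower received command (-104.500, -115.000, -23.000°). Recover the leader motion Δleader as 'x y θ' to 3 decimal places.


axis x: (-104.500 − -1/2) / (4) = -26.000
axis y: (-115.000 − 2) / (3) = -39.000
axis θ: (-23.000 − 1) / (1) = -24.000

-26.000 -39.000 -24.000


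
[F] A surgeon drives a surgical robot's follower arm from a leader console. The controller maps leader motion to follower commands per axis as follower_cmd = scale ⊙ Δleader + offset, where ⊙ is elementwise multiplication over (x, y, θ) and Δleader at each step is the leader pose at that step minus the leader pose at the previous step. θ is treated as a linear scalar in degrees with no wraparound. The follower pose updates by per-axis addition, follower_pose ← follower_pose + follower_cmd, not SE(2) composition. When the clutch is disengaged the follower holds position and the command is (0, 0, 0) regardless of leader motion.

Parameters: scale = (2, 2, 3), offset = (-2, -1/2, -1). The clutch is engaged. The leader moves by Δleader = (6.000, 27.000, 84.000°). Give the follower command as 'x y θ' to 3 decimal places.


10.000 53.500 251.000

axis x: 2·6.000 + -2 = 10.000
axis y: 2·27.000 + -1/2 = 53.500
axis θ: 3·84.000 + -1 = 251.000


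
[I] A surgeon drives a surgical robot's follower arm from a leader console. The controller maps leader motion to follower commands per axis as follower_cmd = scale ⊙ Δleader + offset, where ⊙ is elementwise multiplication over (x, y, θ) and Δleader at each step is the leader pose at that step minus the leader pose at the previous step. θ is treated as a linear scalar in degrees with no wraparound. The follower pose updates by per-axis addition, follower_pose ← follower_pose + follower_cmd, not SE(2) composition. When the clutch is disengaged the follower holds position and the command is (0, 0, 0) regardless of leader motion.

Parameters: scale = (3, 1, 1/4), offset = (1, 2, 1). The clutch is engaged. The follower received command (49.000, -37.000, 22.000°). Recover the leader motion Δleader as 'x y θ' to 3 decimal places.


16.000 -39.000 84.000

axis x: (49.000 − 1) / (3) = 16.000
axis y: (-37.000 − 2) / (1) = -39.000
axis θ: (22.000 − 1) / (1/4) = 84.000


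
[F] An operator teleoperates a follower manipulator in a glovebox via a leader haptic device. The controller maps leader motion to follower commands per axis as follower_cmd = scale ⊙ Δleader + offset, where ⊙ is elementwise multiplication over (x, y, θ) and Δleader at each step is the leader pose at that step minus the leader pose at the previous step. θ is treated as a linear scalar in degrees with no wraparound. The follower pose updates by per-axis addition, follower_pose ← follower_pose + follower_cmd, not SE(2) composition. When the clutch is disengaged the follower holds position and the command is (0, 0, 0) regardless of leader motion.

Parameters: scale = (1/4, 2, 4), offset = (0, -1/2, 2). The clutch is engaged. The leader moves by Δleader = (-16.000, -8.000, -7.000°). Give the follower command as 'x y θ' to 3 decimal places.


axis x: 1/4·-16.000 + 0 = -4.000
axis y: 2·-8.000 + -1/2 = -16.500
axis θ: 4·-7.000 + 2 = -26.000

-4.000 -16.500 -26.000


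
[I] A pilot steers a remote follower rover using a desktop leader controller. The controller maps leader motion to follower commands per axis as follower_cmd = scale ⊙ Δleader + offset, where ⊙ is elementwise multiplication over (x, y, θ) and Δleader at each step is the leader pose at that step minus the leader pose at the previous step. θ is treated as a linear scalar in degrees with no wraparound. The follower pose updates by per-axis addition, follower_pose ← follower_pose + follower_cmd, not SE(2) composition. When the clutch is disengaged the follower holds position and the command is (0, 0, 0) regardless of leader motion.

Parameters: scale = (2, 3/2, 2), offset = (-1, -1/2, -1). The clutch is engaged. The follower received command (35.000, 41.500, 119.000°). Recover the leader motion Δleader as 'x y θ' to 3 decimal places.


18.000 28.000 60.000

axis x: (35.000 − -1) / (2) = 18.000
axis y: (41.500 − -1/2) / (3/2) = 28.000
axis θ: (119.000 − -1) / (2) = 60.000


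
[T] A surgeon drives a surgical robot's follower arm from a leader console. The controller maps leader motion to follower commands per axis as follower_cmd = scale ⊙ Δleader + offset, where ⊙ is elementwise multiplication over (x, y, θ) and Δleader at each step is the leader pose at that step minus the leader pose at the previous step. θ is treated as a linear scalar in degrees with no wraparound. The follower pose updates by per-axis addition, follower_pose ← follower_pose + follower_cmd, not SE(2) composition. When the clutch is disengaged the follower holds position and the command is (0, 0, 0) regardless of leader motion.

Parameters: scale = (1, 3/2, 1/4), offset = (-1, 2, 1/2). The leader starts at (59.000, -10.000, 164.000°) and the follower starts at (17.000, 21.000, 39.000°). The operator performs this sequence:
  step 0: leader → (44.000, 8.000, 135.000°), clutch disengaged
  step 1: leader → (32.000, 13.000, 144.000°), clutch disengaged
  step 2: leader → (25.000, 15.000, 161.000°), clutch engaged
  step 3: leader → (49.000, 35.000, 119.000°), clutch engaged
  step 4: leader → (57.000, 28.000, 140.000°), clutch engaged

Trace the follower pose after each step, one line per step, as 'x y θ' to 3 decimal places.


step 0: Δleader=(-15.000, 18.000, -29.000°), disengaged; cmd=(0,0,0) → follower holds at (17.000, 21.000, 39.000°)
step 1: Δleader=(-12.000, 5.000, 9.000°), disengaged; cmd=(0,0,0) → follower holds at (17.000, 21.000, 39.000°)
step 2: Δleader=(-7.000, 2.000, 17.000°), engaged; cmd=(-8.000, 5.000, 4.750°) → follower=(9.000, 26.000, 43.750°)
step 3: Δleader=(24.000, 20.000, -42.000°), engaged; cmd=(23.000, 32.000, -10.000°) → follower=(32.000, 58.000, 33.750°)
step 4: Δleader=(8.000, -7.000, 21.000°), engaged; cmd=(7.000, -8.500, 5.750°) → follower=(39.000, 49.500, 39.500°)

17.000 21.000 39.000
17.000 21.000 39.000
9.000 26.000 43.750
32.000 58.000 33.750
39.000 49.500 39.500


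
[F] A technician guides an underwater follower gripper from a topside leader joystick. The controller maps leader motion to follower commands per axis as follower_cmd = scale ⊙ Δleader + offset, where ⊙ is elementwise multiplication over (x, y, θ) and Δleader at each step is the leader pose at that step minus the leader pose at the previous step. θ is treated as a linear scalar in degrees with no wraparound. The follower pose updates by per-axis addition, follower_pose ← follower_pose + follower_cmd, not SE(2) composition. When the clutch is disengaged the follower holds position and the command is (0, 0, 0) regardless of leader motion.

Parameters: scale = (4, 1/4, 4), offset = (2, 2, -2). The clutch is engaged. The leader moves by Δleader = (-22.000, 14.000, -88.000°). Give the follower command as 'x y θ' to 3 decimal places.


-86.000 5.500 -354.000

axis x: 4·-22.000 + 2 = -86.000
axis y: 1/4·14.000 + 2 = 5.500
axis θ: 4·-88.000 + -2 = -354.000


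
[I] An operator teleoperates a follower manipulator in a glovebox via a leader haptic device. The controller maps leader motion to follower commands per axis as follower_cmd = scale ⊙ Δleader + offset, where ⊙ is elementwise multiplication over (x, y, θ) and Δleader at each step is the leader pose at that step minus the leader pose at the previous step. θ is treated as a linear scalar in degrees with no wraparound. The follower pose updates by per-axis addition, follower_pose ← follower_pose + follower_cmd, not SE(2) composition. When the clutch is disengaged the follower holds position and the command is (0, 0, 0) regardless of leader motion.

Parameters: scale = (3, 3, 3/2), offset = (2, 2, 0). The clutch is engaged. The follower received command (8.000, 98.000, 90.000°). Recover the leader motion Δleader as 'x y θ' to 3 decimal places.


2.000 32.000 60.000

axis x: (8.000 − 2) / (3) = 2.000
axis y: (98.000 − 2) / (3) = 32.000
axis θ: (90.000 − 0) / (3/2) = 60.000


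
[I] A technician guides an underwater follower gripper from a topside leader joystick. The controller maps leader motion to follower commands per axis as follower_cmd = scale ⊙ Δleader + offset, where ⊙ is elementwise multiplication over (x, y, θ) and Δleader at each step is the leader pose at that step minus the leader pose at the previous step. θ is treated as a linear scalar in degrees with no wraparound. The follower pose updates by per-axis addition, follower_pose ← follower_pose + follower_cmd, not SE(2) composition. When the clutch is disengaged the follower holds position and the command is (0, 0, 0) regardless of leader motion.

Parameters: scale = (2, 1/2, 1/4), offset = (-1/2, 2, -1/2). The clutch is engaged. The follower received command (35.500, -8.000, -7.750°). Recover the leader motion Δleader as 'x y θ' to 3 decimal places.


axis x: (35.500 − -1/2) / (2) = 18.000
axis y: (-8.000 − 2) / (1/2) = -20.000
axis θ: (-7.750 − -1/2) / (1/4) = -29.000

18.000 -20.000 -29.000


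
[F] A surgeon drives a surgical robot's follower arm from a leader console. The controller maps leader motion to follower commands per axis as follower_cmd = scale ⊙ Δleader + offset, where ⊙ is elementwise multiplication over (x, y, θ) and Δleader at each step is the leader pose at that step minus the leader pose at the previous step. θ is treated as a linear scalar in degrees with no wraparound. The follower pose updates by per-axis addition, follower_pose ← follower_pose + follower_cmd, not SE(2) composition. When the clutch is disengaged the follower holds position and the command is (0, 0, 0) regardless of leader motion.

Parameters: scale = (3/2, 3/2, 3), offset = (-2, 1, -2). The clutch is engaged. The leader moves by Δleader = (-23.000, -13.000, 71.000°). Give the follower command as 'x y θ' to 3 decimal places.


axis x: 3/2·-23.000 + -2 = -36.500
axis y: 3/2·-13.000 + 1 = -18.500
axis θ: 3·71.000 + -2 = 211.000

-36.500 -18.500 211.000


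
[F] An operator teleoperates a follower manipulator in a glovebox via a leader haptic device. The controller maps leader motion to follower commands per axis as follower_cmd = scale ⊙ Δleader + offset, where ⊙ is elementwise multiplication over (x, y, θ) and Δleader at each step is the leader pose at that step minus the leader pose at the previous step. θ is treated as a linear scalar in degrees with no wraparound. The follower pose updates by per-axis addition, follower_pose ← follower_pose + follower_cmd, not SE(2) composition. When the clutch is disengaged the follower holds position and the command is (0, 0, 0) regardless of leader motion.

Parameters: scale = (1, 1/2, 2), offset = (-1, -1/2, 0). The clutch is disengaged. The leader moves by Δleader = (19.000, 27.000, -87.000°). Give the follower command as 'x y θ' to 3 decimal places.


clutch disengaged → follower holds; cmd = (0, 0, 0)

0.000 0.000 0.000


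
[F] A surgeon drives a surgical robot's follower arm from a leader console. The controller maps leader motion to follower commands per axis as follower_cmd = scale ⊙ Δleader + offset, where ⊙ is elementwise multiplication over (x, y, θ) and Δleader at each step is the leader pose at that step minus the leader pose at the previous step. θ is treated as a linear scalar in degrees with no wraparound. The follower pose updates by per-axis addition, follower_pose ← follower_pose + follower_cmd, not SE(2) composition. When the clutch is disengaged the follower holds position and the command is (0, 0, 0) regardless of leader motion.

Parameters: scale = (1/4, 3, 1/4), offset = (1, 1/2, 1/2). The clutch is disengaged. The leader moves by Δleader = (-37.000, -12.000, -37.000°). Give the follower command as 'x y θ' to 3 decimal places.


clutch disengaged → follower holds; cmd = (0, 0, 0)

0.000 0.000 0.000


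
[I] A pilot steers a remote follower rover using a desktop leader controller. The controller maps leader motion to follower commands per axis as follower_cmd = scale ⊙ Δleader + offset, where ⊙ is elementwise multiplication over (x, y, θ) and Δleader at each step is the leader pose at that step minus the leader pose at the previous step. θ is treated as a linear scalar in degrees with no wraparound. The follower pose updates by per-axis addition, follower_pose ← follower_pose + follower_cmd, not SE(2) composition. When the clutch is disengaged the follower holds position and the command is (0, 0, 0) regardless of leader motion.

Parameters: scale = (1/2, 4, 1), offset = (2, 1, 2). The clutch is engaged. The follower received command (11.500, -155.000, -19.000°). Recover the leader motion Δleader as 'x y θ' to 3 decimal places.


19.000 -39.000 -21.000

axis x: (11.500 − 2) / (1/2) = 19.000
axis y: (-155.000 − 1) / (4) = -39.000
axis θ: (-19.000 − 2) / (1) = -21.000


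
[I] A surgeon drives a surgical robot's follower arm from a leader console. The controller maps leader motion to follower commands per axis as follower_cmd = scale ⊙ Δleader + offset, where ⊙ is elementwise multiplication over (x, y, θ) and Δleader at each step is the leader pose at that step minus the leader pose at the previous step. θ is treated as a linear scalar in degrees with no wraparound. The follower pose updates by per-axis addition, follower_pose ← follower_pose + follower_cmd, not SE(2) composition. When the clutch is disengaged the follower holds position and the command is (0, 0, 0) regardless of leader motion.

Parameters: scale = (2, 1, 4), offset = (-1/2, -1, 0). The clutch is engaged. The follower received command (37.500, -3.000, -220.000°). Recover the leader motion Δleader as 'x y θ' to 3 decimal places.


axis x: (37.500 − -1/2) / (2) = 19.000
axis y: (-3.000 − -1) / (1) = -2.000
axis θ: (-220.000 − 0) / (4) = -55.000

19.000 -2.000 -55.000


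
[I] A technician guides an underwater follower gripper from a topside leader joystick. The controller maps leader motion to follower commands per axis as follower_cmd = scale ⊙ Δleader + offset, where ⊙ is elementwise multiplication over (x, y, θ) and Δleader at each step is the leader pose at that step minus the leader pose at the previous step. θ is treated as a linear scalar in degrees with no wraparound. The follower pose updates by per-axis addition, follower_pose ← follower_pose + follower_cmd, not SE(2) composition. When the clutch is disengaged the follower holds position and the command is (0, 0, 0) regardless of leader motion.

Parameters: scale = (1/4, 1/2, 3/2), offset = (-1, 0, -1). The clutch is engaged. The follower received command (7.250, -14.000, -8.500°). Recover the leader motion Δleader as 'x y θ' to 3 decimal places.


33.000 -28.000 -5.000

axis x: (7.250 − -1) / (1/4) = 33.000
axis y: (-14.000 − 0) / (1/2) = -28.000
axis θ: (-8.500 − -1) / (3/2) = -5.000


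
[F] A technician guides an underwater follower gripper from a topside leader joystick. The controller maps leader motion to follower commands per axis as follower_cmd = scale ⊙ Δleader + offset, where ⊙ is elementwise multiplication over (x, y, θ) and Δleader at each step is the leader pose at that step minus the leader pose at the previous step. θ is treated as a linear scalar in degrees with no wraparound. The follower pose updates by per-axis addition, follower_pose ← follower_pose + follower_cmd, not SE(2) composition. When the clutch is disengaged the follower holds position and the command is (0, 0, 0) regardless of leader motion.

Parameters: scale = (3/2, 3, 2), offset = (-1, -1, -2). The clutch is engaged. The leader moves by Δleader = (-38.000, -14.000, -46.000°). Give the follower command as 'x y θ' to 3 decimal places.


axis x: 3/2·-38.000 + -1 = -58.000
axis y: 3·-14.000 + -1 = -43.000
axis θ: 2·-46.000 + -2 = -94.000

-58.000 -43.000 -94.000


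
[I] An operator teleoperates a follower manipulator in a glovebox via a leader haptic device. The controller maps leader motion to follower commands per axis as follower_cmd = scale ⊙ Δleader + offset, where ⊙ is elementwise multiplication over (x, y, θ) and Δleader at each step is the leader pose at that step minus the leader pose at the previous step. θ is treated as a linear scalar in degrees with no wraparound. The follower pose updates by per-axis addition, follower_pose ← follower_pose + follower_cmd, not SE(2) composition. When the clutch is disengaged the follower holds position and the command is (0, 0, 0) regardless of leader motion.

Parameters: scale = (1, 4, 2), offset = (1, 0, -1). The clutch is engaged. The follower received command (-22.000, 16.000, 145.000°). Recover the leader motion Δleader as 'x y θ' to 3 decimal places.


axis x: (-22.000 − 1) / (1) = -23.000
axis y: (16.000 − 0) / (4) = 4.000
axis θ: (145.000 − -1) / (2) = 73.000

-23.000 4.000 73.000


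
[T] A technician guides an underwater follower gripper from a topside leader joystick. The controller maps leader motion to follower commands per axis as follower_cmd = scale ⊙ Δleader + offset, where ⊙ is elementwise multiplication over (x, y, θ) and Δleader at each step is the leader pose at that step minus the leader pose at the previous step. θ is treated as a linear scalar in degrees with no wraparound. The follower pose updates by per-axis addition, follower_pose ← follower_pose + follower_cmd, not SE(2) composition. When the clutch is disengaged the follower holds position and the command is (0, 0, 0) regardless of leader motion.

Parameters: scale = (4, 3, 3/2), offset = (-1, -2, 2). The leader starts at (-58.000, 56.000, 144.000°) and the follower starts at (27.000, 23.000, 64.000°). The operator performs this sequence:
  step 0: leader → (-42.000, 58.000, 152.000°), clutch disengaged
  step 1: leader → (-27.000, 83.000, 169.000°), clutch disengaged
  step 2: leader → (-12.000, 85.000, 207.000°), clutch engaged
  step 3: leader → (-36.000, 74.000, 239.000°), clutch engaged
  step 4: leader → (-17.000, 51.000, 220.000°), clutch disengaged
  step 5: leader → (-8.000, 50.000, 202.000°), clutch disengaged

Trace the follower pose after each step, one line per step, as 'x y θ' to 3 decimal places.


27.000 23.000 64.000
27.000 23.000 64.000
86.000 27.000 123.000
-11.000 -8.000 173.000
-11.000 -8.000 173.000
-11.000 -8.000 173.000

step 0: Δleader=(16.000, 2.000, 8.000°), disengaged; cmd=(0,0,0) → follower holds at (27.000, 23.000, 64.000°)
step 1: Δleader=(15.000, 25.000, 17.000°), disengaged; cmd=(0,0,0) → follower holds at (27.000, 23.000, 64.000°)
step 2: Δleader=(15.000, 2.000, 38.000°), engaged; cmd=(59.000, 4.000, 59.000°) → follower=(86.000, 27.000, 123.000°)
step 3: Δleader=(-24.000, -11.000, 32.000°), engaged; cmd=(-97.000, -35.000, 50.000°) → follower=(-11.000, -8.000, 173.000°)
step 4: Δleader=(19.000, -23.000, -19.000°), disengaged; cmd=(0,0,0) → follower holds at (-11.000, -8.000, 173.000°)
step 5: Δleader=(9.000, -1.000, -18.000°), disengaged; cmd=(0,0,0) → follower holds at (-11.000, -8.000, 173.000°)


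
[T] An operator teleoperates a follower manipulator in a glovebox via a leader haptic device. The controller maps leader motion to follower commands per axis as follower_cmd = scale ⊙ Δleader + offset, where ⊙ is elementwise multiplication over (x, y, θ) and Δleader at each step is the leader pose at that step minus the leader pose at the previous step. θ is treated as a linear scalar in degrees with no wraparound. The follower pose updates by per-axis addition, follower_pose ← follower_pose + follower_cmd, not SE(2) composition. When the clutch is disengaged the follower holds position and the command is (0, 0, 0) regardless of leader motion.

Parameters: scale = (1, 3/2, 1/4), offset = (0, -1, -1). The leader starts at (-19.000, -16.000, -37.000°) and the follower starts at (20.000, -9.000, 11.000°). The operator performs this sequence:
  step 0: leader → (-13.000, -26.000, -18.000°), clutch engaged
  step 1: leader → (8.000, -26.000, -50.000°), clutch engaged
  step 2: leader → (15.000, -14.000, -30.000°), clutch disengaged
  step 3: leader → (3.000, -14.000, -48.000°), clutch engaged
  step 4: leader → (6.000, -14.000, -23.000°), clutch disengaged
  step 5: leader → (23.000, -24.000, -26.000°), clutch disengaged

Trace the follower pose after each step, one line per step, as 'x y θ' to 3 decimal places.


26.000 -25.000 14.750
47.000 -26.000 5.750
47.000 -26.000 5.750
35.000 -27.000 0.250
35.000 -27.000 0.250
35.000 -27.000 0.250

step 0: Δleader=(6.000, -10.000, 19.000°), engaged; cmd=(6.000, -16.000, 3.750°) → follower=(26.000, -25.000, 14.750°)
step 1: Δleader=(21.000, 0.000, -32.000°), engaged; cmd=(21.000, -1.000, -9.000°) → follower=(47.000, -26.000, 5.750°)
step 2: Δleader=(7.000, 12.000, 20.000°), disengaged; cmd=(0,0,0) → follower holds at (47.000, -26.000, 5.750°)
step 3: Δleader=(-12.000, 0.000, -18.000°), engaged; cmd=(-12.000, -1.000, -5.500°) → follower=(35.000, -27.000, 0.250°)
step 4: Δleader=(3.000, 0.000, 25.000°), disengaged; cmd=(0,0,0) → follower holds at (35.000, -27.000, 0.250°)
step 5: Δleader=(17.000, -10.000, -3.000°), disengaged; cmd=(0,0,0) → follower holds at (35.000, -27.000, 0.250°)


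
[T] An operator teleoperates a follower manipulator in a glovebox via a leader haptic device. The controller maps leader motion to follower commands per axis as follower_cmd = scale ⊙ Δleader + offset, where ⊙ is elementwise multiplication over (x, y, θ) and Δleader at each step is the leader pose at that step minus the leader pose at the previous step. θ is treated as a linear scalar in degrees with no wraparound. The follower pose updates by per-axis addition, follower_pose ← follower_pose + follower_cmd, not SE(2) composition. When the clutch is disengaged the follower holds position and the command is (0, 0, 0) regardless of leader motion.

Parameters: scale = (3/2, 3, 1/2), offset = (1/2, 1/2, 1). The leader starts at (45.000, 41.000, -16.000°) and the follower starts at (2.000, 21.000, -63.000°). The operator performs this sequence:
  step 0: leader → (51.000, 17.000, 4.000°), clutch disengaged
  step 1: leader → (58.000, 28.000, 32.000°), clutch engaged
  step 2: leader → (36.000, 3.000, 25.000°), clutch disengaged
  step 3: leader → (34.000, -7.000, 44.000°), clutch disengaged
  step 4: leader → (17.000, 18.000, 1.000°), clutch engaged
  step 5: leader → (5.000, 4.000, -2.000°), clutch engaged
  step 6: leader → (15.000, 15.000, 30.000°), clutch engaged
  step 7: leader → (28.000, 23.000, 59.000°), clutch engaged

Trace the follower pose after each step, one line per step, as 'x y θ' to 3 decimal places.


step 0: Δleader=(6.000, -24.000, 20.000°), disengaged; cmd=(0,0,0) → follower holds at (2.000, 21.000, -63.000°)
step 1: Δleader=(7.000, 11.000, 28.000°), engaged; cmd=(11.000, 33.500, 15.000°) → follower=(13.000, 54.500, -48.000°)
step 2: Δleader=(-22.000, -25.000, -7.000°), disengaged; cmd=(0,0,0) → follower holds at (13.000, 54.500, -48.000°)
step 3: Δleader=(-2.000, -10.000, 19.000°), disengaged; cmd=(0,0,0) → follower holds at (13.000, 54.500, -48.000°)
step 4: Δleader=(-17.000, 25.000, -43.000°), engaged; cmd=(-25.000, 75.500, -20.500°) → follower=(-12.000, 130.000, -68.500°)
step 5: Δleader=(-12.000, -14.000, -3.000°), engaged; cmd=(-17.500, -41.500, -0.500°) → follower=(-29.500, 88.500, -69.000°)
step 6: Δleader=(10.000, 11.000, 32.000°), engaged; cmd=(15.500, 33.500, 17.000°) → follower=(-14.000, 122.000, -52.000°)
step 7: Δleader=(13.000, 8.000, 29.000°), engaged; cmd=(20.000, 24.500, 15.500°) → follower=(6.000, 146.500, -36.500°)

2.000 21.000 -63.000
13.000 54.500 -48.000
13.000 54.500 -48.000
13.000 54.500 -48.000
-12.000 130.000 -68.500
-29.500 88.500 -69.000
-14.000 122.000 -52.000
6.000 146.500 -36.500


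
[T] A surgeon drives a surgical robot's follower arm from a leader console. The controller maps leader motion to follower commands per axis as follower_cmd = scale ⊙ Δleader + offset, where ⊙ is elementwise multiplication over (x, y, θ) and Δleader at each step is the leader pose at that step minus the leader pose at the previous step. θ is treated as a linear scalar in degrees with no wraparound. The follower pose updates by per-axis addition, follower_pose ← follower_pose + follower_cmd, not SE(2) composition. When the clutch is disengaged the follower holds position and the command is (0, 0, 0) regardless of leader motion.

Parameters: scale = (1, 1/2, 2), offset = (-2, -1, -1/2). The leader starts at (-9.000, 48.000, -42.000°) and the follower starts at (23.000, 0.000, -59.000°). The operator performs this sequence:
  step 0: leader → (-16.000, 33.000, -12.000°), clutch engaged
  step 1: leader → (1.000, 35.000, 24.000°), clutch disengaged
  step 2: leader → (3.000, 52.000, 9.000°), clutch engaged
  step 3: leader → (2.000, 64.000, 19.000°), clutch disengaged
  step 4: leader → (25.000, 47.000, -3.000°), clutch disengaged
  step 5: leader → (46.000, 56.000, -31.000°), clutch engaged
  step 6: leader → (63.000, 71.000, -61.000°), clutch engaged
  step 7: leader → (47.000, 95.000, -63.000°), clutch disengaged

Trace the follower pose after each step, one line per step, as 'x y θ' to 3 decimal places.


14.000 -8.500 0.500
14.000 -8.500 0.500
14.000 -1.000 -30.000
14.000 -1.000 -30.000
14.000 -1.000 -30.000
33.000 2.500 -86.500
48.000 9.000 -147.000
48.000 9.000 -147.000

step 0: Δleader=(-7.000, -15.000, 30.000°), engaged; cmd=(-9.000, -8.500, 59.500°) → follower=(14.000, -8.500, 0.500°)
step 1: Δleader=(17.000, 2.000, 36.000°), disengaged; cmd=(0,0,0) → follower holds at (14.000, -8.500, 0.500°)
step 2: Δleader=(2.000, 17.000, -15.000°), engaged; cmd=(0.000, 7.500, -30.500°) → follower=(14.000, -1.000, -30.000°)
step 3: Δleader=(-1.000, 12.000, 10.000°), disengaged; cmd=(0,0,0) → follower holds at (14.000, -1.000, -30.000°)
step 4: Δleader=(23.000, -17.000, -22.000°), disengaged; cmd=(0,0,0) → follower holds at (14.000, -1.000, -30.000°)
step 5: Δleader=(21.000, 9.000, -28.000°), engaged; cmd=(19.000, 3.500, -56.500°) → follower=(33.000, 2.500, -86.500°)
step 6: Δleader=(17.000, 15.000, -30.000°), engaged; cmd=(15.000, 6.500, -60.500°) → follower=(48.000, 9.000, -147.000°)
step 7: Δleader=(-16.000, 24.000, -2.000°), disengaged; cmd=(0,0,0) → follower holds at (48.000, 9.000, -147.000°)


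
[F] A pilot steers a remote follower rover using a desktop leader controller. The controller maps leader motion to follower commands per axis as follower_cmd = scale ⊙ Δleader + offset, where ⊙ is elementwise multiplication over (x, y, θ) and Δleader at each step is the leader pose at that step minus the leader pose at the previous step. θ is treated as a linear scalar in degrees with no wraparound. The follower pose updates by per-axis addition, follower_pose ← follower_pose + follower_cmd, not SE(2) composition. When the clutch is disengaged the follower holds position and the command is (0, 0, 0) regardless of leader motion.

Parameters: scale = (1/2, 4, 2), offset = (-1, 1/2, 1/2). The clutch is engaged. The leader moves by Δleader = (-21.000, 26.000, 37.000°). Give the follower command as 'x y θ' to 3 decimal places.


-11.500 104.500 74.500

axis x: 1/2·-21.000 + -1 = -11.500
axis y: 4·26.000 + 1/2 = 104.500
axis θ: 2·37.000 + 1/2 = 74.500


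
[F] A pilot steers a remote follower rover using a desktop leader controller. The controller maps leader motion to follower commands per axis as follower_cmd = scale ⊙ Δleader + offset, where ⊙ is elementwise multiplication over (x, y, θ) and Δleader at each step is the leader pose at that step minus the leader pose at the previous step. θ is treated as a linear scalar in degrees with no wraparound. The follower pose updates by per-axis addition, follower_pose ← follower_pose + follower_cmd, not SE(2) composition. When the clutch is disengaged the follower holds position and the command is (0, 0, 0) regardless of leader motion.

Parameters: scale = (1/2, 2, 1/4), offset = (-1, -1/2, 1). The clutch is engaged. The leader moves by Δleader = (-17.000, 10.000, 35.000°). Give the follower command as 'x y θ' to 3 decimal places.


axis x: 1/2·-17.000 + -1 = -9.500
axis y: 2·10.000 + -1/2 = 19.500
axis θ: 1/4·35.000 + 1 = 9.750

-9.500 19.500 9.750


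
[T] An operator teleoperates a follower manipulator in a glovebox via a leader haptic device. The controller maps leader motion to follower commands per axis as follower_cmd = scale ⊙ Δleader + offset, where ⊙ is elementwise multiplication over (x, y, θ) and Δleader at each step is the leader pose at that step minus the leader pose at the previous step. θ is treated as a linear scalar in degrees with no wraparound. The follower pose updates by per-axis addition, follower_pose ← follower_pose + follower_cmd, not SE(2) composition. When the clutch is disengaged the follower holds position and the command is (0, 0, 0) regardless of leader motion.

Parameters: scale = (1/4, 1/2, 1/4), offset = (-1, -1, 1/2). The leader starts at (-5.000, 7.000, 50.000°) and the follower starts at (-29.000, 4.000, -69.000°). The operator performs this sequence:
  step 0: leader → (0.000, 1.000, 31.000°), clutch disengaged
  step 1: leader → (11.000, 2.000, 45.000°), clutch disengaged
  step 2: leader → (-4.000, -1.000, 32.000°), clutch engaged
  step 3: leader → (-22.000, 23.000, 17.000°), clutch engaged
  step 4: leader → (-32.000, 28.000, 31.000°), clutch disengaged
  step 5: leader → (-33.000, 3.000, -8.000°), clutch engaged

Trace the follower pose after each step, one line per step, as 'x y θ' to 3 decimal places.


-29.000 4.000 -69.000
-29.000 4.000 -69.000
-33.750 1.500 -71.750
-39.250 12.500 -75.000
-39.250 12.500 -75.000
-40.500 -1.000 -84.250

step 0: Δleader=(5.000, -6.000, -19.000°), disengaged; cmd=(0,0,0) → follower holds at (-29.000, 4.000, -69.000°)
step 1: Δleader=(11.000, 1.000, 14.000°), disengaged; cmd=(0,0,0) → follower holds at (-29.000, 4.000, -69.000°)
step 2: Δleader=(-15.000, -3.000, -13.000°), engaged; cmd=(-4.750, -2.500, -2.750°) → follower=(-33.750, 1.500, -71.750°)
step 3: Δleader=(-18.000, 24.000, -15.000°), engaged; cmd=(-5.500, 11.000, -3.250°) → follower=(-39.250, 12.500, -75.000°)
step 4: Δleader=(-10.000, 5.000, 14.000°), disengaged; cmd=(0,0,0) → follower holds at (-39.250, 12.500, -75.000°)
step 5: Δleader=(-1.000, -25.000, -39.000°), engaged; cmd=(-1.250, -13.500, -9.250°) → follower=(-40.500, -1.000, -84.250°)


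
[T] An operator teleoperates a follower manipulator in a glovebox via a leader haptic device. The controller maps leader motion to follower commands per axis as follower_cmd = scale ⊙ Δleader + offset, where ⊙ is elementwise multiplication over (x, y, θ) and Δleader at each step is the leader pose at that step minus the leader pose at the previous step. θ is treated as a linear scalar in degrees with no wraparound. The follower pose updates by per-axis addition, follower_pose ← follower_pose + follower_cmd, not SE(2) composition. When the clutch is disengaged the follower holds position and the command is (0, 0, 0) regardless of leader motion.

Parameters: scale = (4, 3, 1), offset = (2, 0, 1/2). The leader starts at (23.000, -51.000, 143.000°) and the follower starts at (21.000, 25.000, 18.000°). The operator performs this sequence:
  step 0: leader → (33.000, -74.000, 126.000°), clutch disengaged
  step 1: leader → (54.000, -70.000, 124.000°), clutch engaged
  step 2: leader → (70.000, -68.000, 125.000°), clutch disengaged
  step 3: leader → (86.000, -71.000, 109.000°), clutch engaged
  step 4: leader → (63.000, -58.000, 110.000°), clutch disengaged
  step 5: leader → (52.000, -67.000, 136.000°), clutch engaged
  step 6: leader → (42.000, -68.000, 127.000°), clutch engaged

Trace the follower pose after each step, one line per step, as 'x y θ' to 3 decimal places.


21.000 25.000 18.000
107.000 37.000 16.500
107.000 37.000 16.500
173.000 28.000 1.000
173.000 28.000 1.000
131.000 1.000 27.500
93.000 -2.000 19.000

step 0: Δleader=(10.000, -23.000, -17.000°), disengaged; cmd=(0,0,0) → follower holds at (21.000, 25.000, 18.000°)
step 1: Δleader=(21.000, 4.000, -2.000°), engaged; cmd=(86.000, 12.000, -1.500°) → follower=(107.000, 37.000, 16.500°)
step 2: Δleader=(16.000, 2.000, 1.000°), disengaged; cmd=(0,0,0) → follower holds at (107.000, 37.000, 16.500°)
step 3: Δleader=(16.000, -3.000, -16.000°), engaged; cmd=(66.000, -9.000, -15.500°) → follower=(173.000, 28.000, 1.000°)
step 4: Δleader=(-23.000, 13.000, 1.000°), disengaged; cmd=(0,0,0) → follower holds at (173.000, 28.000, 1.000°)
step 5: Δleader=(-11.000, -9.000, 26.000°), engaged; cmd=(-42.000, -27.000, 26.500°) → follower=(131.000, 1.000, 27.500°)
step 6: Δleader=(-10.000, -1.000, -9.000°), engaged; cmd=(-38.000, -3.000, -8.500°) → follower=(93.000, -2.000, 19.000°)


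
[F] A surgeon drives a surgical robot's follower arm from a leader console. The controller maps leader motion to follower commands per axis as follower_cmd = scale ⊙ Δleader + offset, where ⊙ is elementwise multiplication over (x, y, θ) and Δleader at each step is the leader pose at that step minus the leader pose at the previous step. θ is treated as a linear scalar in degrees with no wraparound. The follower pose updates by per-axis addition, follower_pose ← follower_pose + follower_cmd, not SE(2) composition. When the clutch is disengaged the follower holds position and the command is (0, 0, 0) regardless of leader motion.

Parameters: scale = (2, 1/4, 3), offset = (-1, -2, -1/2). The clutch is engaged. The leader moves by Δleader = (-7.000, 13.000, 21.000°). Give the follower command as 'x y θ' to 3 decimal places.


axis x: 2·-7.000 + -1 = -15.000
axis y: 1/4·13.000 + -2 = 1.250
axis θ: 3·21.000 + -1/2 = 62.500

-15.000 1.250 62.500
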